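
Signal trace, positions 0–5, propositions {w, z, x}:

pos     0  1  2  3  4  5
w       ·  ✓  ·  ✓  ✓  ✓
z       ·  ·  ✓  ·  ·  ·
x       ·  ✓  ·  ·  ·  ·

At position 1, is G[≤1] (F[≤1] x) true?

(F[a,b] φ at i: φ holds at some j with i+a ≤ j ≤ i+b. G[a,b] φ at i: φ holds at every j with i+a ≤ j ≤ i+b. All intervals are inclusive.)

Check F[≤1] x at every j in [1,2]:
  j=1: holds (witness at 1)
  j=2: fails (none in [2,3])
Fails at j=2 → formula fails.

False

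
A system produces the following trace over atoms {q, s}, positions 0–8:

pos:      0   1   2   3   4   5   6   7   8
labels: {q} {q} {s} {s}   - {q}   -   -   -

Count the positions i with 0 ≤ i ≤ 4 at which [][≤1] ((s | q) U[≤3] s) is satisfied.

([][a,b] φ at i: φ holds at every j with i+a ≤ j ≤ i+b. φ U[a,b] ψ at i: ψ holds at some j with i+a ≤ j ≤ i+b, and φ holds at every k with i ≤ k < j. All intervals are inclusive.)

3

Evaluate at each i in [0,4]:
  i=0: ✓ (all of [0,1])
  i=1: ✓ (all of [1,2])
  i=2: ✓ (all of [2,3])
  i=3: ✗ (fails at j=4)
  i=4: ✗ (fails at j=4)
Positions where it holds: {0, 1, 2} → 3.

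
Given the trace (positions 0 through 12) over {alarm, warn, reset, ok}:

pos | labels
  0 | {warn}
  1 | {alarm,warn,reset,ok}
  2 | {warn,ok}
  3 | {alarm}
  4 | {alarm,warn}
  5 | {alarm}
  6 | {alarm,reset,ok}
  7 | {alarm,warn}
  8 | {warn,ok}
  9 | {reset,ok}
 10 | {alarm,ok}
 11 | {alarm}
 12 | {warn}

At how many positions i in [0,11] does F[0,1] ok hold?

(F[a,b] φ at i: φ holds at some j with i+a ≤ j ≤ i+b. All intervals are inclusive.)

Evaluate at each i in [0,11]:
  i=0: ✓ (witness j=1)
  i=1: ✓ (witness j=1)
  i=2: ✓ (witness j=2)
  i=3: ✗ (none in [3,4])
  i=4: ✗ (none in [4,5])
  i=5: ✓ (witness j=6)
  i=6: ✓ (witness j=6)
  i=7: ✓ (witness j=8)
  i=8: ✓ (witness j=8)
  i=9: ✓ (witness j=9)
  i=10: ✓ (witness j=10)
  i=11: ✗ (none in [11,12])
Positions where it holds: {0, 1, 2, 5, 6, 7, 8, 9, 10} → 9.

9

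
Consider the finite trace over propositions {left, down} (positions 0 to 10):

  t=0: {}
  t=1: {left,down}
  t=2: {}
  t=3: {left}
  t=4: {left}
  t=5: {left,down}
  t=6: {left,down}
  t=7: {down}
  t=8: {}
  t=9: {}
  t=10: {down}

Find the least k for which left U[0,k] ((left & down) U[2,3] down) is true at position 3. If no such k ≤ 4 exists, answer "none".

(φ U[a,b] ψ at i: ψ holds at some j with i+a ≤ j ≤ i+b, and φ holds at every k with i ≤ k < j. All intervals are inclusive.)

2

Need earliest j ≥ 3 with ((left & down) U[2,3] down), and left at every k in [3,j-1].
  j=3: rhs fails.
  j=4: rhs fails.
  j=5: rhs holds; lhs holds on [3,4]. k = 2.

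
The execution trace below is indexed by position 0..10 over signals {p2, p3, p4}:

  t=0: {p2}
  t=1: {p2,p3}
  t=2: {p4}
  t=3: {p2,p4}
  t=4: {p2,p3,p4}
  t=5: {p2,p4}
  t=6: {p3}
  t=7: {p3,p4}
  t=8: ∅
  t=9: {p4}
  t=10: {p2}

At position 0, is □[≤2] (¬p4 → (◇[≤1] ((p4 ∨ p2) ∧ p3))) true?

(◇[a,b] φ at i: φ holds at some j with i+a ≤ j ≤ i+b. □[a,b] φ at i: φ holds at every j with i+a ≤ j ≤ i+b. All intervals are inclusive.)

Holds

Check (¬p4 → (◇[≤1] ((p4 ∨ p2) ∧ p3))) at every j in [0,2]:
  j=0: antecedent true; consequent holds (witness at 1) → ✓
  j=1: antecedent true; consequent holds (witness at 1) → ✓
  j=2: antecedent false → ✓
All positions satisfy it → formula holds.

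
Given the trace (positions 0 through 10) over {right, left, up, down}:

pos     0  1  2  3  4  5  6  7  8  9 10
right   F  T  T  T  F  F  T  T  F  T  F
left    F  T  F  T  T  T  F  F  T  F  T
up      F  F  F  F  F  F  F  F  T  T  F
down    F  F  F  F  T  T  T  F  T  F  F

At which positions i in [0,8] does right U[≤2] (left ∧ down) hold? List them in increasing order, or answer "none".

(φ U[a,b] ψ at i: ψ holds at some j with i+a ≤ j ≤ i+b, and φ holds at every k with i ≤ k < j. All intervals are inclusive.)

Evaluate at each i in [0,8]:
  i=0: ✗ (no rhs in [0,2])
  i=1: ✗ (no rhs in [1,3])
  i=2: ✓ (rhs at j=4; lhs holds on [2,3])
  i=3: ✓ (rhs at j=4; lhs holds on [3,3])
  i=4: ✓ (rhs at j=4)
  i=5: ✓ (rhs at j=5)
  i=6: ✓ (rhs at j=8; lhs holds on [6,7])
  i=7: ✓ (rhs at j=8; lhs holds on [7,7])
  i=8: ✓ (rhs at j=8)

2, 3, 4, 5, 6, 7, 8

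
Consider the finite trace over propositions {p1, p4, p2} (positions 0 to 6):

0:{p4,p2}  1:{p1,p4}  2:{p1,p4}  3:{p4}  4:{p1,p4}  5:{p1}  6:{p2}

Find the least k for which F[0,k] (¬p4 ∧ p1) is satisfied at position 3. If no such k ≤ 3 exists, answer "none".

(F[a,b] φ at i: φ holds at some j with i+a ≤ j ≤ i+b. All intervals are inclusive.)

2

Scan j = 3,4,… for (¬p4 ∧ p1):
  j=3: fails
  j=4: fails
  j=5: holds
First hit at j=5, so smallest k = 5-3 = 2.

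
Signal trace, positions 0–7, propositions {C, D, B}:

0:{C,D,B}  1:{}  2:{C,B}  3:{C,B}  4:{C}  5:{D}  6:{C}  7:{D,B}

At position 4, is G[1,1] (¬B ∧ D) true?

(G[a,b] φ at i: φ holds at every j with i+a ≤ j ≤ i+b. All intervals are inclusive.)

Holds

Check (¬B ∧ D) at every j in [5,5]:
  j=5: true
All positions satisfy it → formula holds.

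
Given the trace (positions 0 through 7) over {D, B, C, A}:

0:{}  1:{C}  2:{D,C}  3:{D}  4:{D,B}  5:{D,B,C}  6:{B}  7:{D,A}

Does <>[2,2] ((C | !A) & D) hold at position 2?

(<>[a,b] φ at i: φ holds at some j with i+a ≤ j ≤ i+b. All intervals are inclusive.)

Yes

Check ((C | !A) & D) at each j in [4,4]:
  j=4: true
Found at j=4 → formula holds.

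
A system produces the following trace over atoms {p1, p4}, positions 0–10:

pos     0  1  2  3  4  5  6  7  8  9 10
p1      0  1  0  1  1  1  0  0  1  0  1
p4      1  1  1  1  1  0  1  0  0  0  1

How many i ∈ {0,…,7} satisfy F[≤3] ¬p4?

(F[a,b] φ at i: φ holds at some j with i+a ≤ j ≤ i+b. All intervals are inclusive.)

Evaluate at each i in [0,7]:
  i=0: ✗ (none in [0,3])
  i=1: ✗ (none in [1,4])
  i=2: ✓ (witness j=5)
  i=3: ✓ (witness j=5)
  i=4: ✓ (witness j=5)
  i=5: ✓ (witness j=5)
  i=6: ✓ (witness j=7)
  i=7: ✓ (witness j=7)
Positions where it holds: {2, 3, 4, 5, 6, 7} → 6.

6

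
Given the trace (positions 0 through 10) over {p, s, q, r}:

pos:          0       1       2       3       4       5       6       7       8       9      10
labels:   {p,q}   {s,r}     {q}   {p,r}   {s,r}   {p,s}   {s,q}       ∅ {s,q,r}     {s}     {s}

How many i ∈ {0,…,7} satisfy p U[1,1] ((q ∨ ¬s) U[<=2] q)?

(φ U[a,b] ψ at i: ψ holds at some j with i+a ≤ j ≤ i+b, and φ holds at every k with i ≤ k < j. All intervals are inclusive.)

Evaluate at each i in [0,7]:
  i=0: ✗ (no rhs in [1,1])
  i=1: ✗ (lhs fails at k=1 before rhs at j=2)
  i=2: ✗ (no rhs in [3,3])
  i=3: ✗ (no rhs in [4,4])
  i=4: ✗ (no rhs in [5,5])
  i=5: ✓ (rhs at j=6; lhs holds on [5,5])
  i=6: ✗ (lhs fails at k=6 before rhs at j=7)
  i=7: ✗ (lhs fails at k=7 before rhs at j=8)
Positions where it holds: {5} → 1.

1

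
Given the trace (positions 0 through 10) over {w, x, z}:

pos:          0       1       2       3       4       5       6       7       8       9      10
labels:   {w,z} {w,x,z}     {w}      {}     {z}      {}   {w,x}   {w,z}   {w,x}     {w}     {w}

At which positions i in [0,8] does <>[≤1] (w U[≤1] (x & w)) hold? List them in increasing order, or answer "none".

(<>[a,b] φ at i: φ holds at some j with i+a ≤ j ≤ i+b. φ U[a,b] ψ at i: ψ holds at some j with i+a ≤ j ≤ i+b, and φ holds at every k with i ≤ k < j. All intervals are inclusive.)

0, 1, 5, 6, 7, 8

Evaluate at each i in [0,8]:
  i=0: ✓ (witness j=0)
  i=1: ✓ (witness j=1)
  i=2: ✗ (none in [2,3])
  i=3: ✗ (none in [3,4])
  i=4: ✗ (none in [4,5])
  i=5: ✓ (witness j=6)
  i=6: ✓ (witness j=6)
  i=7: ✓ (witness j=7)
  i=8: ✓ (witness j=8)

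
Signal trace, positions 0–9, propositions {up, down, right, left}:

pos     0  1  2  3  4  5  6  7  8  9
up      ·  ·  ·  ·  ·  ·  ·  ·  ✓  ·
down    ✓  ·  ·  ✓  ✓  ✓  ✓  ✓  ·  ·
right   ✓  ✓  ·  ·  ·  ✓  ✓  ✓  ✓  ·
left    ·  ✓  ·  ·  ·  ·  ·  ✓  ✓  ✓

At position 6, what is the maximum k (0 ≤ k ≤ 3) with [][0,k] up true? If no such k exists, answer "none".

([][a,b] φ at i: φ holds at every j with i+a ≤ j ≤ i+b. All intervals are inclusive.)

up must hold from j=6 onward; find where it first fails.
  j=6: fails → no k works.

none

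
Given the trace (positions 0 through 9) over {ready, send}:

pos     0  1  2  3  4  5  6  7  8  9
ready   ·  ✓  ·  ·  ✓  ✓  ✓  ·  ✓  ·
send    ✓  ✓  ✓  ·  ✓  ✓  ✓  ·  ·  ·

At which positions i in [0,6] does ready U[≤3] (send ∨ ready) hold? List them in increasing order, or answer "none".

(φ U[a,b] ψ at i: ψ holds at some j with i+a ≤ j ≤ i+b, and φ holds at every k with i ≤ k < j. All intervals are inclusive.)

Evaluate at each i in [0,6]:
  i=0: ✓ (rhs at j=0)
  i=1: ✓ (rhs at j=1)
  i=2: ✓ (rhs at j=2)
  i=3: ✗ (lhs fails at k=3 before rhs at j=4)
  i=4: ✓ (rhs at j=4)
  i=5: ✓ (rhs at j=5)
  i=6: ✓ (rhs at j=6)

0, 1, 2, 4, 5, 6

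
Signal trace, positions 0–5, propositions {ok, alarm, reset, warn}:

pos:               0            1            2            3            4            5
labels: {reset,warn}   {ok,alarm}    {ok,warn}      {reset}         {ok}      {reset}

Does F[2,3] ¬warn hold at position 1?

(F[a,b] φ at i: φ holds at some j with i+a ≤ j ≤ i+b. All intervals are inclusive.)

Check ¬warn at each j in [3,4]:
  j=3: true
  j=4: true
Found at j=3 → formula holds.

True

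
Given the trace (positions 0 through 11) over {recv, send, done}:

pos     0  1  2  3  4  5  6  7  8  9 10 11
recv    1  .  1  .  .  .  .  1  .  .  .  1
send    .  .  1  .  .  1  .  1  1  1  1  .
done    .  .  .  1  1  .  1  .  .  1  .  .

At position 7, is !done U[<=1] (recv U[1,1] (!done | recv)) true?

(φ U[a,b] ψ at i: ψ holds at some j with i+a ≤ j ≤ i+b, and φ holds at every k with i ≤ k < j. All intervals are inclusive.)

Need some j in [7,8] with (recv U[1,1] (!done | recv)), and !done at every k in [7,j-1].
  j=7: (recv U[1,1] (!done | recv)) holds; no prefix to check → satisfied.

True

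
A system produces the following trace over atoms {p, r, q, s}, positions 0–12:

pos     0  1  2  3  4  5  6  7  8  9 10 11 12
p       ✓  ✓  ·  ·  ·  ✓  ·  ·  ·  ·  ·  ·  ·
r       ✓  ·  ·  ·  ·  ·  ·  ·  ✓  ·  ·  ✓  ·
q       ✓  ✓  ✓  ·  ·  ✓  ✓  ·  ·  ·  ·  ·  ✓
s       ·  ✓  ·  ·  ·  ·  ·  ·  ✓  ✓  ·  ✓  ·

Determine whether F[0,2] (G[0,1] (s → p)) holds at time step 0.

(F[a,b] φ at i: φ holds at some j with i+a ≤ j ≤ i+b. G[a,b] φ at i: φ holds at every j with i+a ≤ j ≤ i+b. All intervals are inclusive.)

True

Check G[0,1] (s → p) at each j in [0,2]:
  j=0: holds on [0,1]
  j=1: holds on [1,2]
  j=2: holds on [2,3]
Found at j=0 → formula holds.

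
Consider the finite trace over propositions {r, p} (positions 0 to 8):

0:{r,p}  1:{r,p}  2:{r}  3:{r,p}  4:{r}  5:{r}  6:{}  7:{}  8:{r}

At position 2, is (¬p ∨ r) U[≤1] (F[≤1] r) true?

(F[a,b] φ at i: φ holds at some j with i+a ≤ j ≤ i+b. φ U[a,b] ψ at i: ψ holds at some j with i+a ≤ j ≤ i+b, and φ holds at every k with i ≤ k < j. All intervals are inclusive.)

True

Need some j in [2,3] with F[≤1] r, and (¬p ∨ r) at every k in [2,j-1].
  j=2: F[≤1] r holds; no prefix to check → satisfied.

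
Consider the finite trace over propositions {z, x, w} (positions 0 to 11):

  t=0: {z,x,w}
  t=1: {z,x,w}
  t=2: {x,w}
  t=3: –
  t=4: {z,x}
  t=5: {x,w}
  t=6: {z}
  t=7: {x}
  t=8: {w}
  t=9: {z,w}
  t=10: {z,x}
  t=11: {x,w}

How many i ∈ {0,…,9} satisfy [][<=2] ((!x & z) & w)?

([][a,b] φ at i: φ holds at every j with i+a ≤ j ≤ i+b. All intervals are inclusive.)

0

Evaluate at each i in [0,9]:
  i=0: ✗ (fails at j=0)
  i=1: ✗ (fails at j=1)
  i=2: ✗ (fails at j=2)
  i=3: ✗ (fails at j=3)
  i=4: ✗ (fails at j=4)
  i=5: ✗ (fails at j=5)
  i=6: ✗ (fails at j=6)
  i=7: ✗ (fails at j=7)
  i=8: ✗ (fails at j=8)
  i=9: ✗ (fails at j=10)
Positions where it holds: {} → 0.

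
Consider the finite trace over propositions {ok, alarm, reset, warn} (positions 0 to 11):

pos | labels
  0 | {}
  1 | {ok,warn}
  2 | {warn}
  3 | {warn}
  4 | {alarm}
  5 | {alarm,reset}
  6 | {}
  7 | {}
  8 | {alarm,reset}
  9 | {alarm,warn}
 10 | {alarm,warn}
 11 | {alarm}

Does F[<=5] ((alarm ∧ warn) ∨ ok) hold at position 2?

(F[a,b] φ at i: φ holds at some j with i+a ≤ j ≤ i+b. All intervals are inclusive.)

False

Check ((alarm ∧ warn) ∨ ok) at each j in [2,7]:
  j=2: false
  j=3: false
  j=4: false
  j=5: false
  j=6: false
  j=7: false
No position in the window satisfies it → formula fails.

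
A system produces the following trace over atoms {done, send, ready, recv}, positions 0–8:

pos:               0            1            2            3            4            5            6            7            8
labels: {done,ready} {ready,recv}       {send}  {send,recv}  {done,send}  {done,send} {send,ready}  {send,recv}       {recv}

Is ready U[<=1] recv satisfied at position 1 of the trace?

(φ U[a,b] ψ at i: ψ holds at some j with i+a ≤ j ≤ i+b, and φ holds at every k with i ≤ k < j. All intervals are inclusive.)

Need some j in [1,2] with recv, and ready at every k in [1,j-1].
  j=1: recv holds; no prefix to check → satisfied.

Yes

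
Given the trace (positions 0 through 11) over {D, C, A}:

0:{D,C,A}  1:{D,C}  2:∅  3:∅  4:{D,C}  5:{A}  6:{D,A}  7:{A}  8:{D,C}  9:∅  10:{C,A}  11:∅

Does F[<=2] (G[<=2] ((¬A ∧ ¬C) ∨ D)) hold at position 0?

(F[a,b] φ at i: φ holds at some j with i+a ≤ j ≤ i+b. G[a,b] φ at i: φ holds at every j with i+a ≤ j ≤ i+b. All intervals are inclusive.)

Holds

Check G[<=2] ((¬A ∧ ¬C) ∨ D) at each j in [0,2]:
  j=0: holds on [0,2]
  j=1: holds on [1,3]
  j=2: holds on [2,4]
Found at j=0 → formula holds.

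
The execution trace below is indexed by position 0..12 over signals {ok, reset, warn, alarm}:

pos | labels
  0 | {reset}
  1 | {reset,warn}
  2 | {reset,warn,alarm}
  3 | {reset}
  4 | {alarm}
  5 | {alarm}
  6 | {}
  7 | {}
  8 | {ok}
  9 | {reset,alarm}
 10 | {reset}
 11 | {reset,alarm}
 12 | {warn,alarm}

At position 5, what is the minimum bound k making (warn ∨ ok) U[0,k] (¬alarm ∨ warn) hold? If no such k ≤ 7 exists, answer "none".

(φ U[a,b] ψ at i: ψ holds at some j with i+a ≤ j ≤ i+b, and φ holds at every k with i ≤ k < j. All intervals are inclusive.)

none

Need earliest j ≥ 5 with (¬alarm ∨ warn), and (warn ∨ ok) at every k in [5,j-1].
  j=5: rhs fails.
  j=6: rhs holds but lhs fails at k=5.
  j=7: rhs holds but lhs fails at k=5.
  j=8: rhs holds but lhs fails at k=5.
  j=9: rhs fails.
  j=10: rhs holds but lhs fails at k=5.
  j=11: rhs fails.
  j=12: rhs holds but lhs fails at k=5.
No witness within the range → none.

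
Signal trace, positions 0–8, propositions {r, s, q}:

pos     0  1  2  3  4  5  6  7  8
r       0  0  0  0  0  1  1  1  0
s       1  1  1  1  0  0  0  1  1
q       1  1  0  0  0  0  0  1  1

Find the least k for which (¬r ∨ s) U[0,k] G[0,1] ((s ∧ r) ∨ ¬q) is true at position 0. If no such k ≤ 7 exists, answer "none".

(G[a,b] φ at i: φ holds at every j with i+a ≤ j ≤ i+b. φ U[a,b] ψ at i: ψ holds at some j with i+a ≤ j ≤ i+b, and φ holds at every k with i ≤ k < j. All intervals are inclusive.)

2

Need earliest j ≥ 0 with G[0,1] ((s ∧ r) ∨ ¬q), and (¬r ∨ s) at every k in [0,j-1].
  j=0: rhs fails.
  j=1: rhs fails.
  j=2: rhs holds; lhs holds on [0,1]. k = 2.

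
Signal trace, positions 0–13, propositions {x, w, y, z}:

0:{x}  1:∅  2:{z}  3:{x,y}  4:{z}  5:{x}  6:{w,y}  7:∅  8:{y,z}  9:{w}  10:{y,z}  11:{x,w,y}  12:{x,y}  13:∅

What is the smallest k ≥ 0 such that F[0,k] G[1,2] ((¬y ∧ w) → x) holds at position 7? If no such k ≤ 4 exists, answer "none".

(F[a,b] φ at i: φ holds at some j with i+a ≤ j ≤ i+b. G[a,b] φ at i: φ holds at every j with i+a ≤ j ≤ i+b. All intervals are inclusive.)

2

Scan j = 7,8,… for G[1,2] ((¬y ∧ w) → x):
  j=7: fails
  j=8: fails
  j=9: holds
First hit at j=9, so smallest k = 9-7 = 2.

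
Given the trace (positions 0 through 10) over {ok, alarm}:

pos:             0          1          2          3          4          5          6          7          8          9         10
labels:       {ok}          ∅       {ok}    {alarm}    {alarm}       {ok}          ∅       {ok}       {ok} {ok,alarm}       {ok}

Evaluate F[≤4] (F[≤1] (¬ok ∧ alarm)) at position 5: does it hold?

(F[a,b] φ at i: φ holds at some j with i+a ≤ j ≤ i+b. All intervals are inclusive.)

No

Check F[≤1] (¬ok ∧ alarm) at each j in [5,9]:
  j=5: fails (none in [5,6])
  j=6: fails (none in [6,7])
  j=7: fails (none in [7,8])
  j=8: fails (none in [8,9])
  j=9: fails (none in [9,10])
No position in the window satisfies it → formula fails.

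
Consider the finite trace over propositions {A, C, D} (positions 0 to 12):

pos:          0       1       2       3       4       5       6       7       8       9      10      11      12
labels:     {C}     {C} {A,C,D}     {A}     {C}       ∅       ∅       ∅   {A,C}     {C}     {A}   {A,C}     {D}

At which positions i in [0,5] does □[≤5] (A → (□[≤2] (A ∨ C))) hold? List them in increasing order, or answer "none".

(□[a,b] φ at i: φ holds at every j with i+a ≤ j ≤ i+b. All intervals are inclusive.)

4

Evaluate at each i in [0,5]:
  i=0: ✗ (fails at j=3)
  i=1: ✗ (fails at j=3)
  i=2: ✗ (fails at j=3)
  i=3: ✗ (fails at j=3)
  i=4: ✓ (all of [4,9])
  i=5: ✗ (fails at j=10)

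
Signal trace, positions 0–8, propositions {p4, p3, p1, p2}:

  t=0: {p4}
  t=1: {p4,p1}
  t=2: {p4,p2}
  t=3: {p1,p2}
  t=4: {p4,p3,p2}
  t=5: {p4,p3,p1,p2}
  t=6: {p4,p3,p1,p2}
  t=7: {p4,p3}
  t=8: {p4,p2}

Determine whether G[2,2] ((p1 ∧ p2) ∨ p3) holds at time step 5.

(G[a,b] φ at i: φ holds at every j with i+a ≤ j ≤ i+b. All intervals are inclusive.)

Check ((p1 ∧ p2) ∨ p3) at every j in [7,7]:
  j=7: true
All positions satisfy it → formula holds.

Yes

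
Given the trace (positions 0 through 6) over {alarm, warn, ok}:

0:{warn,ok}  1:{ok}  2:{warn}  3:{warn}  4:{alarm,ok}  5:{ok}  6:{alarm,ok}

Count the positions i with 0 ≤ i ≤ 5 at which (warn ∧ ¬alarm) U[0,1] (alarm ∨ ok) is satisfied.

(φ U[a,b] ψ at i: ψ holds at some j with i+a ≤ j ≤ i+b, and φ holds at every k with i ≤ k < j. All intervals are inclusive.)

Evaluate at each i in [0,5]:
  i=0: ✓ (rhs at j=0)
  i=1: ✓ (rhs at j=1)
  i=2: ✗ (no rhs in [2,3])
  i=3: ✓ (rhs at j=4; lhs holds on [3,3])
  i=4: ✓ (rhs at j=4)
  i=5: ✓ (rhs at j=5)
Positions where it holds: {0, 1, 3, 4, 5} → 5.

5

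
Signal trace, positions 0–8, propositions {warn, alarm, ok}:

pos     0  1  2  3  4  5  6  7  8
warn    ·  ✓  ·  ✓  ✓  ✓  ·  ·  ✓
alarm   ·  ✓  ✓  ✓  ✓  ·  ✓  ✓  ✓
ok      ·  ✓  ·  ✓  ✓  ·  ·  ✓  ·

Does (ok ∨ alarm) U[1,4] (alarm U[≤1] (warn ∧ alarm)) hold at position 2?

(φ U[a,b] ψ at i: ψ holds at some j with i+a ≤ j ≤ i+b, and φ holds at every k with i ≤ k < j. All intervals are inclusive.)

Need some j in [3,6] with (alarm U[≤1] (warn ∧ alarm)), and (ok ∨ alarm) at every k in [2,j-1].
  j=3: (alarm U[≤1] (warn ∧ alarm)) holds; (ok ∨ alarm) holds at every k in [2,2] → satisfied.

Yes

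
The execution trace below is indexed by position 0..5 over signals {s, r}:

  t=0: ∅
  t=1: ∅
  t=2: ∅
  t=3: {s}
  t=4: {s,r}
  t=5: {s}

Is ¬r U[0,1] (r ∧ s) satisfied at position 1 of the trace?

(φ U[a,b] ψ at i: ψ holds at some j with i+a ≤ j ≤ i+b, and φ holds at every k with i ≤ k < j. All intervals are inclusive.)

Need some j in [1,2] with (r ∧ s), and ¬r at every k in [1,j-1].
  j=1: (r ∧ s) false.
  j=2: (r ∧ s) false.
No j in the window works → until fails.

False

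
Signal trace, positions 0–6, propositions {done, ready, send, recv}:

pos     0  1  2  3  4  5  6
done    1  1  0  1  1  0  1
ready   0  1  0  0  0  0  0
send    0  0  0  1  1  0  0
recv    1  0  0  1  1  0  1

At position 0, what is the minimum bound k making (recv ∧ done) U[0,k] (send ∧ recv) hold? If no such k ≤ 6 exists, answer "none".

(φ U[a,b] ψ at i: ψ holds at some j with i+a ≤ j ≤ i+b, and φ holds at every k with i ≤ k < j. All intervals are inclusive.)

none

Need earliest j ≥ 0 with (send ∧ recv), and (recv ∧ done) at every k in [0,j-1].
  j=0: rhs fails.
  j=1: rhs fails.
  j=2: rhs fails.
  j=3: rhs holds but lhs fails at k=1.
  j=4: rhs holds but lhs fails at k=1.
  j=5: rhs fails.
  j=6: rhs fails.
No witness within the range → none.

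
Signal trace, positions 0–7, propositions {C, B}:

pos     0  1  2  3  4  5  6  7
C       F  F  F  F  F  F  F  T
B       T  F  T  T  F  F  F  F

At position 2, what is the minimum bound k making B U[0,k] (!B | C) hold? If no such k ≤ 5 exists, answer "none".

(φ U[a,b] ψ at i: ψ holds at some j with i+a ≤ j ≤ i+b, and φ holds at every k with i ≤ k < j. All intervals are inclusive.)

Need earliest j ≥ 2 with (!B | C), and B at every k in [2,j-1].
  j=2: rhs fails.
  j=3: rhs fails.
  j=4: rhs holds; lhs holds on [2,3]. k = 2.

2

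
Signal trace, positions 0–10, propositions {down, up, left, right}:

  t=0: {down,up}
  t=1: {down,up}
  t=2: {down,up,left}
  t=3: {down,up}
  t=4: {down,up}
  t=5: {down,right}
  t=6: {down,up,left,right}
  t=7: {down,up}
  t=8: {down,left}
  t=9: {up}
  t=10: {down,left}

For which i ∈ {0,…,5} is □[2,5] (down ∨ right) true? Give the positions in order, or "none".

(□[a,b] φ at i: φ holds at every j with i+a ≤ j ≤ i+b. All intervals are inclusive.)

Evaluate at each i in [0,5]:
  i=0: ✓ (all of [2,5])
  i=1: ✓ (all of [3,6])
  i=2: ✓ (all of [4,7])
  i=3: ✓ (all of [5,8])
  i=4: ✗ (fails at j=9)
  i=5: ✗ (fails at j=9)

0, 1, 2, 3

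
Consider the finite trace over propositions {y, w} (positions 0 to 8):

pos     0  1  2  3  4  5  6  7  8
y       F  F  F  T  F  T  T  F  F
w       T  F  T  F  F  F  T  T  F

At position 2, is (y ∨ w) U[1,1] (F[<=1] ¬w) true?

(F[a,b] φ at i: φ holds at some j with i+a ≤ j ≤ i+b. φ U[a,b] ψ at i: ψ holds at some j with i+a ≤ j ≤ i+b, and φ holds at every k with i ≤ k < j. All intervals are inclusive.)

True

Need some j in [3,3] with F[<=1] ¬w, and (y ∨ w) at every k in [2,j-1].
  j=3: F[<=1] ¬w holds; (y ∨ w) holds at every k in [2,2] → satisfied.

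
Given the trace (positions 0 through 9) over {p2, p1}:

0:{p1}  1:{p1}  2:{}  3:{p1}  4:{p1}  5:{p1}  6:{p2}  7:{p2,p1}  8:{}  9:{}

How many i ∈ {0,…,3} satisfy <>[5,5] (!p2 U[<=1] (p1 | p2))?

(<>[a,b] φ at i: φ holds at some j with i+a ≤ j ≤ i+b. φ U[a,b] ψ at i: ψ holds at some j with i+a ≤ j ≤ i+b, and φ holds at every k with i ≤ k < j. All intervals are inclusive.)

3

Evaluate at each i in [0,3]:
  i=0: ✓ (witness j=5)
  i=1: ✓ (witness j=6)
  i=2: ✓ (witness j=7)
  i=3: ✗ (none in [8,8])
Positions where it holds: {0, 1, 2} → 3.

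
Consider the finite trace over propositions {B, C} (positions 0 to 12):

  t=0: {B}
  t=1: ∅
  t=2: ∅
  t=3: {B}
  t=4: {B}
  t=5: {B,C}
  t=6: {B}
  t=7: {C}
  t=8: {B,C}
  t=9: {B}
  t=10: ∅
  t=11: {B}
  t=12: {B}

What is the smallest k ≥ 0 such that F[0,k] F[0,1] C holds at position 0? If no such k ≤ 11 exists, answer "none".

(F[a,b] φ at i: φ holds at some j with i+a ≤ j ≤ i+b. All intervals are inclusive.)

Scan j = 0,1,… for F[0,1] C:
  j=0: fails
  j=1: fails
  j=2: fails
  j=3: fails
  j=4: holds
First hit at j=4, so smallest k = 4-0 = 4.

4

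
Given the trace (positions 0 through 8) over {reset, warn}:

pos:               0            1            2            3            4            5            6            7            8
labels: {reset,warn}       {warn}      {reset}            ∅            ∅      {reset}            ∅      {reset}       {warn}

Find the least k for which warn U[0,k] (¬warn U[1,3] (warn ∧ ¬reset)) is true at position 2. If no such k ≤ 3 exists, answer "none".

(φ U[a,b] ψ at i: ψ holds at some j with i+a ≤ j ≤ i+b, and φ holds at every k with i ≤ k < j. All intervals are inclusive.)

none

Need earliest j ≥ 2 with (¬warn U[1,3] (warn ∧ ¬reset)), and warn at every k in [2,j-1].
  j=2: rhs fails.
  j=3: rhs fails.
  j=4: rhs fails.
  j=5: rhs holds but lhs fails at k=2.
No witness within the range → none.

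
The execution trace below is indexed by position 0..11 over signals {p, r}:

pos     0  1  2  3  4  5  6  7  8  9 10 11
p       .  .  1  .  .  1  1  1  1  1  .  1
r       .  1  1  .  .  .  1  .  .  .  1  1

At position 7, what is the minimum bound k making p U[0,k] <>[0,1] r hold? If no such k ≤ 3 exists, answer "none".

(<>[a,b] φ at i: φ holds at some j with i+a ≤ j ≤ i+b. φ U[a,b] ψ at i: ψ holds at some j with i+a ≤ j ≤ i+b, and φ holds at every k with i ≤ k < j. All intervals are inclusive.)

Need earliest j ≥ 7 with <>[0,1] r, and p at every k in [7,j-1].
  j=7: rhs fails.
  j=8: rhs fails.
  j=9: rhs holds; lhs holds on [7,8]. k = 2.

2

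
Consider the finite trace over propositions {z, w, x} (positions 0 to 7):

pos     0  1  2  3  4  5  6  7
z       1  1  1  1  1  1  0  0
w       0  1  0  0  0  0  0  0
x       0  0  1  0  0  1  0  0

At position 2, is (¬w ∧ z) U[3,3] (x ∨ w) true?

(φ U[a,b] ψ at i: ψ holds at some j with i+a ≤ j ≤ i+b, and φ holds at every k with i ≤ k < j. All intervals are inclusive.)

Need some j in [5,5] with (x ∨ w), and (¬w ∧ z) at every k in [2,j-1].
  j=5: (x ∨ w) holds; (¬w ∧ z) holds at every k in [2,4] → satisfied.

Holds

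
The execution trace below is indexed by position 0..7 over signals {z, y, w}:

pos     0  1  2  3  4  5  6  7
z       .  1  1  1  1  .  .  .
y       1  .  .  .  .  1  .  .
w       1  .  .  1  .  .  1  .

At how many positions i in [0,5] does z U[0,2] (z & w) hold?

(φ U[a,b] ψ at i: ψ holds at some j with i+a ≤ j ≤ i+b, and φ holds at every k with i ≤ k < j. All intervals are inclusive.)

3

Evaluate at each i in [0,5]:
  i=0: ✗ (no rhs in [0,2])
  i=1: ✓ (rhs at j=3; lhs holds on [1,2])
  i=2: ✓ (rhs at j=3; lhs holds on [2,2])
  i=3: ✓ (rhs at j=3)
  i=4: ✗ (no rhs in [4,6])
  i=5: ✗ (no rhs in [5,7])
Positions where it holds: {1, 2, 3} → 3.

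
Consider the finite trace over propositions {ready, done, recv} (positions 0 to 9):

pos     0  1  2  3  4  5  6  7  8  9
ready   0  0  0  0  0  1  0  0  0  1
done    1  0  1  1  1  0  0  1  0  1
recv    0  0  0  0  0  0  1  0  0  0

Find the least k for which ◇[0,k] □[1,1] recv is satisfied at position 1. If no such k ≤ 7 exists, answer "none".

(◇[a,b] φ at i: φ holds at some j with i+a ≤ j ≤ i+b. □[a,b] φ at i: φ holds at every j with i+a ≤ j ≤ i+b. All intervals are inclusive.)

4

Scan j = 1,2,… for □[1,1] recv:
  j=1: fails
  j=2: fails
  j=3: fails
  j=4: fails
  j=5: holds
First hit at j=5, so smallest k = 5-1 = 4.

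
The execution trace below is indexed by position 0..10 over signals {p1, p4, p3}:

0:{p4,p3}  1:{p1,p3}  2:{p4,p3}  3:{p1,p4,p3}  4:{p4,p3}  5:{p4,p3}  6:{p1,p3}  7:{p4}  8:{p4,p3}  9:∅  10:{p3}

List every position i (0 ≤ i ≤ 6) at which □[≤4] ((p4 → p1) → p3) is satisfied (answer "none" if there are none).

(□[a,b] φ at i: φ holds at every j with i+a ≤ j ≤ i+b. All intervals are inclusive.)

Evaluate at each i in [0,6]:
  i=0: ✓ (all of [0,4])
  i=1: ✓ (all of [1,5])
  i=2: ✓ (all of [2,6])
  i=3: ✓ (all of [3,7])
  i=4: ✓ (all of [4,8])
  i=5: ✗ (fails at j=9)
  i=6: ✗ (fails at j=9)

0, 1, 2, 3, 4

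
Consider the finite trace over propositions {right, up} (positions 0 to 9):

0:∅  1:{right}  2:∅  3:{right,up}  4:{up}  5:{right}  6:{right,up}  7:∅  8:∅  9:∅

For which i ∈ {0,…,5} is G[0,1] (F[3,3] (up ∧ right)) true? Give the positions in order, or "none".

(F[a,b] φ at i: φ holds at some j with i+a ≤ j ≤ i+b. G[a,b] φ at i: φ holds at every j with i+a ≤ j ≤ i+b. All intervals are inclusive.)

none

Evaluate at each i in [0,5]:
  i=0: ✗ (fails at j=1)
  i=1: ✗ (fails at j=1)
  i=2: ✗ (fails at j=2)
  i=3: ✗ (fails at j=4)
  i=4: ✗ (fails at j=4)
  i=5: ✗ (fails at j=5)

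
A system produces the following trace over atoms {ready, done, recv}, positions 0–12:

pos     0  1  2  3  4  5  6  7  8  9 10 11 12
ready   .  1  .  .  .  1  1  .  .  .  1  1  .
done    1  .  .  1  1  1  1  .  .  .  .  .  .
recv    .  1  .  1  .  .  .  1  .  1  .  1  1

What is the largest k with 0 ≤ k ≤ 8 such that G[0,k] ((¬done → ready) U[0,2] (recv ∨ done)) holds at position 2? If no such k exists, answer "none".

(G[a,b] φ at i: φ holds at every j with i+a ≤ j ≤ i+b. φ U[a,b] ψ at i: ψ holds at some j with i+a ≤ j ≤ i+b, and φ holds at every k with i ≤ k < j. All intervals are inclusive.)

((¬done → ready) U[0,2] (recv ∨ done)) must hold from j=2 onward; find where it first fails.
  j=2: fails → no k works.

none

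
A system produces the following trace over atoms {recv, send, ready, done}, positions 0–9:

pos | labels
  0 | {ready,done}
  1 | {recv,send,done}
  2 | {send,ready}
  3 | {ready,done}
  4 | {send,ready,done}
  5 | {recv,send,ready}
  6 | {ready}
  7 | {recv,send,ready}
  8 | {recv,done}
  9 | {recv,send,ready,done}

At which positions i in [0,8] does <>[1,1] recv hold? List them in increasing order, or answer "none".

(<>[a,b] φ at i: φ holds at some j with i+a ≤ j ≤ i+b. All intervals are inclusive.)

0, 4, 6, 7, 8

Evaluate at each i in [0,8]:
  i=0: ✓ (witness j=1)
  i=1: ✗ (none in [2,2])
  i=2: ✗ (none in [3,3])
  i=3: ✗ (none in [4,4])
  i=4: ✓ (witness j=5)
  i=5: ✗ (none in [6,6])
  i=6: ✓ (witness j=7)
  i=7: ✓ (witness j=8)
  i=8: ✓ (witness j=9)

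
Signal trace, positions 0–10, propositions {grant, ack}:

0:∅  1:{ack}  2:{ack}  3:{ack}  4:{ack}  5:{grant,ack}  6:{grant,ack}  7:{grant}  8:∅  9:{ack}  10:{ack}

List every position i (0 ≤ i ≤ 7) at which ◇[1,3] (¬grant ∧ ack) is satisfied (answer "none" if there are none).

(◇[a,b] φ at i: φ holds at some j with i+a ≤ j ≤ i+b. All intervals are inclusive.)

0, 1, 2, 3, 6, 7

Evaluate at each i in [0,7]:
  i=0: ✓ (witness j=1)
  i=1: ✓ (witness j=2)
  i=2: ✓ (witness j=3)
  i=3: ✓ (witness j=4)
  i=4: ✗ (none in [5,7])
  i=5: ✗ (none in [6,8])
  i=6: ✓ (witness j=9)
  i=7: ✓ (witness j=9)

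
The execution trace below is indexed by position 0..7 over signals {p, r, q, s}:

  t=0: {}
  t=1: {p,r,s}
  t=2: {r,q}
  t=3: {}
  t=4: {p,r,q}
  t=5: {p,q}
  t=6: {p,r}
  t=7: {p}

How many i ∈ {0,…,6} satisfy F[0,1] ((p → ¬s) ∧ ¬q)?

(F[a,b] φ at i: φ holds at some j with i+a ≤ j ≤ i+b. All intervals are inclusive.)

Evaluate at each i in [0,6]:
  i=0: ✓ (witness j=0)
  i=1: ✗ (none in [1,2])
  i=2: ✓ (witness j=3)
  i=3: ✓ (witness j=3)
  i=4: ✗ (none in [4,5])
  i=5: ✓ (witness j=6)
  i=6: ✓ (witness j=6)
Positions where it holds: {0, 2, 3, 5, 6} → 5.

5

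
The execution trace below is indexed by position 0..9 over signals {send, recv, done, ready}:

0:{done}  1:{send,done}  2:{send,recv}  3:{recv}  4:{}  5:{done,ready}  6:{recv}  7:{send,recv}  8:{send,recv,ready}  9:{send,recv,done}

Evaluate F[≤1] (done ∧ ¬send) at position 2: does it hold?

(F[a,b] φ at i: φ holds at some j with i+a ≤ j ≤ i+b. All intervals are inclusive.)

False

Check (done ∧ ¬send) at each j in [2,3]:
  j=2: false
  j=3: false
No position in the window satisfies it → formula fails.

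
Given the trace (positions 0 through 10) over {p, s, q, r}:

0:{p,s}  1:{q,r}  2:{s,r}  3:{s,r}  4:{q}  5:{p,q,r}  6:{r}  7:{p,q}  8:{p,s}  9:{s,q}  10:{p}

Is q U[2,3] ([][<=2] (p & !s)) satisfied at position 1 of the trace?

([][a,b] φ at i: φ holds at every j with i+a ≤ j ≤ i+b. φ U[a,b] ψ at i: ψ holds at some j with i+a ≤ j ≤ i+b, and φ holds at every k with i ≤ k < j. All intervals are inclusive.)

Need some j in [3,4] with [][<=2] (p & !s), and q at every k in [1,j-1].
  j=3: [][<=2] (p & !s) — fails at 3.
  j=4: [][<=2] (p & !s) — fails at 4.
No j in the window works → until fails.

False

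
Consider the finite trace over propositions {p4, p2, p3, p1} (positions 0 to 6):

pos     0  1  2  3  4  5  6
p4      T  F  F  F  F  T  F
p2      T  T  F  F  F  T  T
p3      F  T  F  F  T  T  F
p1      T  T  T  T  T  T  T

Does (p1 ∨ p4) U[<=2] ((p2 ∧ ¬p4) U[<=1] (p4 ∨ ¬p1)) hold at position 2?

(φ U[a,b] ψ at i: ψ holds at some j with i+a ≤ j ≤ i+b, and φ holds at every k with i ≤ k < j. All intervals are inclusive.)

Need some j in [2,4] with ((p2 ∧ ¬p4) U[<=1] (p4 ∨ ¬p1)), and (p1 ∨ p4) at every k in [2,j-1].
  j=2: ((p2 ∧ ¬p4) U[<=1] (p4 ∨ ¬p1)) — fails.
  j=3: ((p2 ∧ ¬p4) U[<=1] (p4 ∨ ¬p1)) — fails.
  j=4: ((p2 ∧ ¬p4) U[<=1] (p4 ∨ ¬p1)) — fails.
No j in the window works → until fails.

No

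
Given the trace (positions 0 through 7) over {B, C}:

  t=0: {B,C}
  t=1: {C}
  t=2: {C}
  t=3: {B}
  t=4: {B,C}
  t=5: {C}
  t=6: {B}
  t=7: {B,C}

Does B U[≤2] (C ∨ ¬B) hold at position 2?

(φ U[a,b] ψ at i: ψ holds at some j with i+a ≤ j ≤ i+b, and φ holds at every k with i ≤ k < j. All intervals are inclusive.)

Holds

Need some j in [2,4] with (C ∨ ¬B), and B at every k in [2,j-1].
  j=2: (C ∨ ¬B) holds; no prefix to check → satisfied.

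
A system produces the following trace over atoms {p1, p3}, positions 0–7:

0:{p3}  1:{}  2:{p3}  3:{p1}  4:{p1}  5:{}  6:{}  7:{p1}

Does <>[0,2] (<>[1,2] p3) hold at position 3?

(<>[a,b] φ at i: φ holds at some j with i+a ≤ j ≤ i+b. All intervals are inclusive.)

Does not hold

Check <>[1,2] p3 at each j in [3,5]:
  j=3: fails (none in [4,5])
  j=4: fails (none in [5,6])
  j=5: fails (none in [6,7])
No position in the window satisfies it → formula fails.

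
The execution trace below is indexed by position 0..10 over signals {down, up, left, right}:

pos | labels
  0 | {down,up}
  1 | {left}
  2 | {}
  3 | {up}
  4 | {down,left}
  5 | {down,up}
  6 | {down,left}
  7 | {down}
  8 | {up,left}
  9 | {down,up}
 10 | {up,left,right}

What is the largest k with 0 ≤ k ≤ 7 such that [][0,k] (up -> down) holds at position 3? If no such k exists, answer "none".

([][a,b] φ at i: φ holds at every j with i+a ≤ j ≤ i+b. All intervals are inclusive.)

(up -> down) must hold from j=3 onward; find where it first fails.
  j=3: fails → no k works.

none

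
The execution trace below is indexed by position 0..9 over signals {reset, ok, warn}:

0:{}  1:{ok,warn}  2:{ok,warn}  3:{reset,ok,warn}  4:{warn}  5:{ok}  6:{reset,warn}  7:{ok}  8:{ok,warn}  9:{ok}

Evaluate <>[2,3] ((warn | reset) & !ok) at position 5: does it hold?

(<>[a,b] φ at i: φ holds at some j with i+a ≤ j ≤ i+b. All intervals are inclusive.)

Check ((warn | reset) & !ok) at each j in [7,8]:
  j=7: false
  j=8: false
No position in the window satisfies it → formula fails.

False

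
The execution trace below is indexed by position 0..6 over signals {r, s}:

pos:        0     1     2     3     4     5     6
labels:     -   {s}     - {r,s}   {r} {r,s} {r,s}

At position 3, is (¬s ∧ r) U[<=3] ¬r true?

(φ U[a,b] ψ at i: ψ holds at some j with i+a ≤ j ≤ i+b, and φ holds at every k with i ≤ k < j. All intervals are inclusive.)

No

Need some j in [3,6] with ¬r, and (¬s ∧ r) at every k in [3,j-1].
  j=3: ¬r false.
  j=4: ¬r false.
  j=5: ¬r false.
  j=6: ¬r false.
No j in the window works → until fails.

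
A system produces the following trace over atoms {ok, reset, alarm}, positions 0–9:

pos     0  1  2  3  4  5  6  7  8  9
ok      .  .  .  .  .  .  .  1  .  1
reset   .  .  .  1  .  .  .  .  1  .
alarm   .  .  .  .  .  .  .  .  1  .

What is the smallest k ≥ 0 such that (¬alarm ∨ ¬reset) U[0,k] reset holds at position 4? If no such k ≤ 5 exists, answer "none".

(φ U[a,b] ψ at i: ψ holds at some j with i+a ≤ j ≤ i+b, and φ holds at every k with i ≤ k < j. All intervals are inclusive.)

Need earliest j ≥ 4 with reset, and (¬alarm ∨ ¬reset) at every k in [4,j-1].
  j=4: rhs fails.
  j=5: rhs fails.
  j=6: rhs fails.
  j=7: rhs fails.
  j=8: rhs holds; lhs holds on [4,7]. k = 4.

4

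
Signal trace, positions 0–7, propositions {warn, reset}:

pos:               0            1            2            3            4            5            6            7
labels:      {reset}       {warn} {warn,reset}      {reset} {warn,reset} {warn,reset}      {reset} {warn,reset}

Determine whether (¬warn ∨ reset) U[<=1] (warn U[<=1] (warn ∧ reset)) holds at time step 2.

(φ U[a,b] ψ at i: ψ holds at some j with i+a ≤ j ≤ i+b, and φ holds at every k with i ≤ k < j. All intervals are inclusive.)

True

Need some j in [2,3] with (warn U[<=1] (warn ∧ reset)), and (¬warn ∨ reset) at every k in [2,j-1].
  j=2: (warn U[<=1] (warn ∧ reset)) holds; no prefix to check → satisfied.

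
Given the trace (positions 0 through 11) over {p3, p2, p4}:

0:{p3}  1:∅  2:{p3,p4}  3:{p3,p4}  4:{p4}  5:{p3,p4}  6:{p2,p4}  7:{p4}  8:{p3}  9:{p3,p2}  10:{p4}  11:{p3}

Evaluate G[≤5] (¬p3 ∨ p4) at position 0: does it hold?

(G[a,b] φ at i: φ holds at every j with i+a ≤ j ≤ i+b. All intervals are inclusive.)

False

Check (¬p3 ∨ p4) at every j in [0,5]:
  j=0: false
  j=1: true
  j=2: true
  j=3: true
  j=4: true
  j=5: true
Fails at j=0 → formula fails.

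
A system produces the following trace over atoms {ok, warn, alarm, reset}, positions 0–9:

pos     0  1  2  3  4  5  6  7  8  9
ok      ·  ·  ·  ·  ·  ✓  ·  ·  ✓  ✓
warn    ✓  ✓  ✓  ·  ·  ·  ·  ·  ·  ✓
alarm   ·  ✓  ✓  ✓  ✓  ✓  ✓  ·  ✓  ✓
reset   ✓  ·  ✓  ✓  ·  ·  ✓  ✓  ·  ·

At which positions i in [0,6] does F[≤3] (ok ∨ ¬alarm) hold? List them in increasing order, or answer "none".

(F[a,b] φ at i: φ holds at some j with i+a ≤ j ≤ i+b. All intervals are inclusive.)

Evaluate at each i in [0,6]:
  i=0: ✓ (witness j=0)
  i=1: ✗ (none in [1,4])
  i=2: ✓ (witness j=5)
  i=3: ✓ (witness j=5)
  i=4: ✓ (witness j=5)
  i=5: ✓ (witness j=5)
  i=6: ✓ (witness j=7)

0, 2, 3, 4, 5, 6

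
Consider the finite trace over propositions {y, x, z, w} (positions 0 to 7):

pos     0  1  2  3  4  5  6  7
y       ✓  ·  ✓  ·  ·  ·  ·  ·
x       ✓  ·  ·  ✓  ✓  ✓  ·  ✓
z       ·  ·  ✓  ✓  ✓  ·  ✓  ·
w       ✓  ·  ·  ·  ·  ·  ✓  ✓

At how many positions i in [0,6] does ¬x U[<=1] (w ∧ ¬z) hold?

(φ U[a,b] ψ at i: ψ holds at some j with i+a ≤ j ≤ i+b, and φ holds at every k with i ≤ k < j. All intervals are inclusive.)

Evaluate at each i in [0,6]:
  i=0: ✓ (rhs at j=0)
  i=1: ✗ (no rhs in [1,2])
  i=2: ✗ (no rhs in [2,3])
  i=3: ✗ (no rhs in [3,4])
  i=4: ✗ (no rhs in [4,5])
  i=5: ✗ (no rhs in [5,6])
  i=6: ✓ (rhs at j=7; lhs holds on [6,6])
Positions where it holds: {0, 6} → 2.

2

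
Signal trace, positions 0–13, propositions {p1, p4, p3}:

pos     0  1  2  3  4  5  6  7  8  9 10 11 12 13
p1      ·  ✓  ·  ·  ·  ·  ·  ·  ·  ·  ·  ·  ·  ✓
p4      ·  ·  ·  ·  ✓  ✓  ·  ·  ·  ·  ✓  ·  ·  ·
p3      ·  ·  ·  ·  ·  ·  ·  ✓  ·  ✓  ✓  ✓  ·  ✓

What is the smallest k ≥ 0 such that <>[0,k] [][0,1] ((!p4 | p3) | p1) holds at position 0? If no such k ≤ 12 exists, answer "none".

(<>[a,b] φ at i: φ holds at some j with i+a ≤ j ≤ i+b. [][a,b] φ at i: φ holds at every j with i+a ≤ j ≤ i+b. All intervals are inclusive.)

Scan j = 0,1,… for [][0,1] ((!p4 | p3) | p1):
  j=0: holds
First hit at j=0, so smallest k = 0-0 = 0.

0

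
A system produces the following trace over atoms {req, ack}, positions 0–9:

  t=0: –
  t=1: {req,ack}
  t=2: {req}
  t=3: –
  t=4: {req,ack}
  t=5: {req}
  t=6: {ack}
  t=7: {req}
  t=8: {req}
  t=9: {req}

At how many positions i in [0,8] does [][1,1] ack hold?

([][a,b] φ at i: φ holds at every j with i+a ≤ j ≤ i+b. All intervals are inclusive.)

Evaluate at each i in [0,8]:
  i=0: ✓ (all of [1,1])
  i=1: ✗ (fails at j=2)
  i=2: ✗ (fails at j=3)
  i=3: ✓ (all of [4,4])
  i=4: ✗ (fails at j=5)
  i=5: ✓ (all of [6,6])
  i=6: ✗ (fails at j=7)
  i=7: ✗ (fails at j=8)
  i=8: ✗ (fails at j=9)
Positions where it holds: {0, 3, 5} → 3.

3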